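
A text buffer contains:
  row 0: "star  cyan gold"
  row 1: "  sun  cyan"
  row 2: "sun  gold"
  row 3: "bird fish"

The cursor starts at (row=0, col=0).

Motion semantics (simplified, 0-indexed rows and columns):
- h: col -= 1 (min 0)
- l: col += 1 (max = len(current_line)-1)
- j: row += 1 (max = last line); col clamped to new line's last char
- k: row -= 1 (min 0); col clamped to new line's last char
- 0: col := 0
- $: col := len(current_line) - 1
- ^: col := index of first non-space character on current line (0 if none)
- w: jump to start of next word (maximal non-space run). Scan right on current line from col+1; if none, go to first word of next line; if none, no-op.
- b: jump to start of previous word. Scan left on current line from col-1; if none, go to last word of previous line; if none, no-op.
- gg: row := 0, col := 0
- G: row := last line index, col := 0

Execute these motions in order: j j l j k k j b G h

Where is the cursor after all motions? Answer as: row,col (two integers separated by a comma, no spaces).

After 1 (j): row=1 col=0 char='_'
After 2 (j): row=2 col=0 char='s'
After 3 (l): row=2 col=1 char='u'
After 4 (j): row=3 col=1 char='i'
After 5 (k): row=2 col=1 char='u'
After 6 (k): row=1 col=1 char='_'
After 7 (j): row=2 col=1 char='u'
After 8 (b): row=2 col=0 char='s'
After 9 (G): row=3 col=0 char='b'
After 10 (h): row=3 col=0 char='b'

Answer: 3,0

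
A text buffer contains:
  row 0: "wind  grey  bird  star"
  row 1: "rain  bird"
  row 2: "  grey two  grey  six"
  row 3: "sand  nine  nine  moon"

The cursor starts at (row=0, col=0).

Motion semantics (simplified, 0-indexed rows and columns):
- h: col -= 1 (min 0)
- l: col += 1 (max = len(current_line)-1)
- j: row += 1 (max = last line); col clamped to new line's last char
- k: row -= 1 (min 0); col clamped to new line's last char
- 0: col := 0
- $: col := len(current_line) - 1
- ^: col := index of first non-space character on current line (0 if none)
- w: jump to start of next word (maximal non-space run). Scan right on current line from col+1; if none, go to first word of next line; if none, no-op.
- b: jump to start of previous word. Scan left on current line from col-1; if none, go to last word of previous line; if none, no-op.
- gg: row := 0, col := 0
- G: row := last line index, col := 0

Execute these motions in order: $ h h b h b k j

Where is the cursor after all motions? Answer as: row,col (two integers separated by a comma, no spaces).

After 1 ($): row=0 col=21 char='r'
After 2 (h): row=0 col=20 char='a'
After 3 (h): row=0 col=19 char='t'
After 4 (b): row=0 col=18 char='s'
After 5 (h): row=0 col=17 char='_'
After 6 (b): row=0 col=12 char='b'
After 7 (k): row=0 col=12 char='b'
After 8 (j): row=1 col=9 char='d'

Answer: 1,9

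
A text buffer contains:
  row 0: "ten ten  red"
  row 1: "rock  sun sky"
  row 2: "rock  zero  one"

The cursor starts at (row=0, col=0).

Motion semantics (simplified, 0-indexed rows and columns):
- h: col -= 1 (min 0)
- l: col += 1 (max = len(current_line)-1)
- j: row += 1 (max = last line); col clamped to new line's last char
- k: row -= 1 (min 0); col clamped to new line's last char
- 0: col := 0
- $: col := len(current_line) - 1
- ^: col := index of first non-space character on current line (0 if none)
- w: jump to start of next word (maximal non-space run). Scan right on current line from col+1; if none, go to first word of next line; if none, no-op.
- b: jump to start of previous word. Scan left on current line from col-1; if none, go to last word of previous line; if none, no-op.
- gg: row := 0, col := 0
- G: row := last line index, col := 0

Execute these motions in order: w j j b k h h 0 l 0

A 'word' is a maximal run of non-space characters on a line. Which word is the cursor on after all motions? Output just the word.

After 1 (w): row=0 col=4 char='t'
After 2 (j): row=1 col=4 char='_'
After 3 (j): row=2 col=4 char='_'
After 4 (b): row=2 col=0 char='r'
After 5 (k): row=1 col=0 char='r'
After 6 (h): row=1 col=0 char='r'
After 7 (h): row=1 col=0 char='r'
After 8 (0): row=1 col=0 char='r'
After 9 (l): row=1 col=1 char='o'
After 10 (0): row=1 col=0 char='r'

Answer: rock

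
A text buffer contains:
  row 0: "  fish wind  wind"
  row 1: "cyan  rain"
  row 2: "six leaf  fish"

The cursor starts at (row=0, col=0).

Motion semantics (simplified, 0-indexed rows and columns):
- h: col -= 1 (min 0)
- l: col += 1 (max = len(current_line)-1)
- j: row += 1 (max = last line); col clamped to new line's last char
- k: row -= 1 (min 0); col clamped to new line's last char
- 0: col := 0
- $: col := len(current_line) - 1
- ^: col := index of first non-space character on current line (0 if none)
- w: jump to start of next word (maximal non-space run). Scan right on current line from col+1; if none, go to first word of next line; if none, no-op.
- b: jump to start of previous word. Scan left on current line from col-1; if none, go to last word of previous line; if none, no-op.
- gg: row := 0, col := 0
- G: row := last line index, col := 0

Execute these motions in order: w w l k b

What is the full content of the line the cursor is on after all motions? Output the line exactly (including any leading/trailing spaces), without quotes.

After 1 (w): row=0 col=2 char='f'
After 2 (w): row=0 col=7 char='w'
After 3 (l): row=0 col=8 char='i'
After 4 (k): row=0 col=8 char='i'
After 5 (b): row=0 col=7 char='w'

Answer:   fish wind  wind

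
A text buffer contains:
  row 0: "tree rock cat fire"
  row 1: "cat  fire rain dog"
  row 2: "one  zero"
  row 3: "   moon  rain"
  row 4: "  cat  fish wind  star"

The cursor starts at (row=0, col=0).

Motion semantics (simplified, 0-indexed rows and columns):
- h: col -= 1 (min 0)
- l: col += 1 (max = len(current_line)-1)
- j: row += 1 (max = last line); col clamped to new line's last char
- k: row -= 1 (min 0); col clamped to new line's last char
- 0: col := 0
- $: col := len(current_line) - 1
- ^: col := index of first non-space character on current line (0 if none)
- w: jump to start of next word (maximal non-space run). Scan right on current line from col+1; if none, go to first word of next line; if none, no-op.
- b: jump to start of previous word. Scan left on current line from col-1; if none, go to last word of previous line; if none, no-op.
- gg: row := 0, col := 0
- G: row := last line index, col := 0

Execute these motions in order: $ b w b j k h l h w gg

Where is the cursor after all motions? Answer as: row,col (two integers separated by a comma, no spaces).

After 1 ($): row=0 col=17 char='e'
After 2 (b): row=0 col=14 char='f'
After 3 (w): row=1 col=0 char='c'
After 4 (b): row=0 col=14 char='f'
After 5 (j): row=1 col=14 char='_'
After 6 (k): row=0 col=14 char='f'
After 7 (h): row=0 col=13 char='_'
After 8 (l): row=0 col=14 char='f'
After 9 (h): row=0 col=13 char='_'
After 10 (w): row=0 col=14 char='f'
After 11 (gg): row=0 col=0 char='t'

Answer: 0,0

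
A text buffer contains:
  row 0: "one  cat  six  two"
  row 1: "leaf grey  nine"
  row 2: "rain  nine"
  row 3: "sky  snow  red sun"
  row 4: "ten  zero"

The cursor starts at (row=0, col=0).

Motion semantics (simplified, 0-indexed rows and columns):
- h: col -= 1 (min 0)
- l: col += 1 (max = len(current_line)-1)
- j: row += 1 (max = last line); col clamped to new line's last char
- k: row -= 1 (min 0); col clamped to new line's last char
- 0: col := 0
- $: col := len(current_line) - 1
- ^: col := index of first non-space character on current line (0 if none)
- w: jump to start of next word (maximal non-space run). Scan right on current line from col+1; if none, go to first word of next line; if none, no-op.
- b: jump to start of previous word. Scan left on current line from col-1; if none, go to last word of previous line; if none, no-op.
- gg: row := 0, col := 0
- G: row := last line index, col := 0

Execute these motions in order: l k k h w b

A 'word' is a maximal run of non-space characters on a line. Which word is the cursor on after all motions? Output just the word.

Answer: one

Derivation:
After 1 (l): row=0 col=1 char='n'
After 2 (k): row=0 col=1 char='n'
After 3 (k): row=0 col=1 char='n'
After 4 (h): row=0 col=0 char='o'
After 5 (w): row=0 col=5 char='c'
After 6 (b): row=0 col=0 char='o'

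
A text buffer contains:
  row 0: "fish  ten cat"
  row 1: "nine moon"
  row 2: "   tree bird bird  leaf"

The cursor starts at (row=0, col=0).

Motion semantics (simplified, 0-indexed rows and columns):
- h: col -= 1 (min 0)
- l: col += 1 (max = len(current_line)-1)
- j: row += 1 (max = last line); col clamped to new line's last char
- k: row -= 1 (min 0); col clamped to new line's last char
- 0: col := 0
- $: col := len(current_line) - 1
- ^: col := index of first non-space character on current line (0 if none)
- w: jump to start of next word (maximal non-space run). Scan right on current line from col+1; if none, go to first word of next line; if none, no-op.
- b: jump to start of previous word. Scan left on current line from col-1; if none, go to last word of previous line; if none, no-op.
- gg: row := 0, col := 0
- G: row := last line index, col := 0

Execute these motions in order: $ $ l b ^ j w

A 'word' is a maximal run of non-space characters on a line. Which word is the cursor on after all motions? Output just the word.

After 1 ($): row=0 col=12 char='t'
After 2 ($): row=0 col=12 char='t'
After 3 (l): row=0 col=12 char='t'
After 4 (b): row=0 col=10 char='c'
After 5 (^): row=0 col=0 char='f'
After 6 (j): row=1 col=0 char='n'
After 7 (w): row=1 col=5 char='m'

Answer: moon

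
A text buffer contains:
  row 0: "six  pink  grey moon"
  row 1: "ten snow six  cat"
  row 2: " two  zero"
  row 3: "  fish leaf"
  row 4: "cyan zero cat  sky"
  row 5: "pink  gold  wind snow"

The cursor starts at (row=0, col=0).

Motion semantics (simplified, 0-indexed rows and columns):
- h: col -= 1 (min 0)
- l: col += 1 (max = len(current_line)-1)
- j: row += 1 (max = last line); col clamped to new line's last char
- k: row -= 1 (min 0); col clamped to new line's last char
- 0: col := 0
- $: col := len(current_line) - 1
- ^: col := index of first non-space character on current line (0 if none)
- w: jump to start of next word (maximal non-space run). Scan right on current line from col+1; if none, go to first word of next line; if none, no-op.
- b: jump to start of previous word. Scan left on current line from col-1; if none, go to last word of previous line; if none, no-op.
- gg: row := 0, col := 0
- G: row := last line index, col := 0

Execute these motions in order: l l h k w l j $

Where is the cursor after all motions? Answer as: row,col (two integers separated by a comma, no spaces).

After 1 (l): row=0 col=1 char='i'
After 2 (l): row=0 col=2 char='x'
After 3 (h): row=0 col=1 char='i'
After 4 (k): row=0 col=1 char='i'
After 5 (w): row=0 col=5 char='p'
After 6 (l): row=0 col=6 char='i'
After 7 (j): row=1 col=6 char='o'
After 8 ($): row=1 col=16 char='t'

Answer: 1,16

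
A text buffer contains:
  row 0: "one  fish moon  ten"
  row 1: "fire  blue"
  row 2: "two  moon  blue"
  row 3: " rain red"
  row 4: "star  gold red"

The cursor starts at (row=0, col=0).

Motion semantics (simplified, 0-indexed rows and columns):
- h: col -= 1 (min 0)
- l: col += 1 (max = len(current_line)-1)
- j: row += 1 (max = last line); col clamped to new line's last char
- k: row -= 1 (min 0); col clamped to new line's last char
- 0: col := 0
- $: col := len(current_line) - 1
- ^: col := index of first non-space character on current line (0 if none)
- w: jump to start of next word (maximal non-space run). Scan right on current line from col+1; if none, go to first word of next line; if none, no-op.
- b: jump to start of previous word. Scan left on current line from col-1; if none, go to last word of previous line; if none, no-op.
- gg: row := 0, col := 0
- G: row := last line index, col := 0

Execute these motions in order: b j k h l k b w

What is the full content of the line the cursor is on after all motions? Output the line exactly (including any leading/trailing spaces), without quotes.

Answer: one  fish moon  ten

Derivation:
After 1 (b): row=0 col=0 char='o'
After 2 (j): row=1 col=0 char='f'
After 3 (k): row=0 col=0 char='o'
After 4 (h): row=0 col=0 char='o'
After 5 (l): row=0 col=1 char='n'
After 6 (k): row=0 col=1 char='n'
After 7 (b): row=0 col=0 char='o'
After 8 (w): row=0 col=5 char='f'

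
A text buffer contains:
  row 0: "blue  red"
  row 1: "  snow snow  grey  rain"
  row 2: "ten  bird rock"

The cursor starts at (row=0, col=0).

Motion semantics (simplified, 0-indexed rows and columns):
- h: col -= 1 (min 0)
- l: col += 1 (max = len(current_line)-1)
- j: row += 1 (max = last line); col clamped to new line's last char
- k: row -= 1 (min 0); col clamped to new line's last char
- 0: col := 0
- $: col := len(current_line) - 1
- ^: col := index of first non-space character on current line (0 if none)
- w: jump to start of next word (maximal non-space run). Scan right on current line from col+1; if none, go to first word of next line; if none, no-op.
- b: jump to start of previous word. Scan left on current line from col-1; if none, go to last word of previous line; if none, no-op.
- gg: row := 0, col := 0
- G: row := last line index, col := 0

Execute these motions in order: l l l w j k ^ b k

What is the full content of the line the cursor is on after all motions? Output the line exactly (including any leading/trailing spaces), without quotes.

After 1 (l): row=0 col=1 char='l'
After 2 (l): row=0 col=2 char='u'
After 3 (l): row=0 col=3 char='e'
After 4 (w): row=0 col=6 char='r'
After 5 (j): row=1 col=6 char='_'
After 6 (k): row=0 col=6 char='r'
After 7 (^): row=0 col=0 char='b'
After 8 (b): row=0 col=0 char='b'
After 9 (k): row=0 col=0 char='b'

Answer: blue  red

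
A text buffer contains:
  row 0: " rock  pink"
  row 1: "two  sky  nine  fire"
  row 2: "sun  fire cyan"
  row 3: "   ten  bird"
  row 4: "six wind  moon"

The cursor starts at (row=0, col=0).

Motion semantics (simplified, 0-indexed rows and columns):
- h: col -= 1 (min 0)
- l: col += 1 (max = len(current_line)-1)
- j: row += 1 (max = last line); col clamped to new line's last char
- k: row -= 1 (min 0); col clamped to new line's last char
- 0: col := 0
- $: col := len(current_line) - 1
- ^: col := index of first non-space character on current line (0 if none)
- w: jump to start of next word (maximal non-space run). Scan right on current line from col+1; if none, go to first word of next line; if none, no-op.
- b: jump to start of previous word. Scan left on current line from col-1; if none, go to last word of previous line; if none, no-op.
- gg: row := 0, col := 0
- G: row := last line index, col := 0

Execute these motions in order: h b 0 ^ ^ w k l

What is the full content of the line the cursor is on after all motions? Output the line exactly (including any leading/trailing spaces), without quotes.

After 1 (h): row=0 col=0 char='_'
After 2 (b): row=0 col=0 char='_'
After 3 (0): row=0 col=0 char='_'
After 4 (^): row=0 col=1 char='r'
After 5 (^): row=0 col=1 char='r'
After 6 (w): row=0 col=7 char='p'
After 7 (k): row=0 col=7 char='p'
After 8 (l): row=0 col=8 char='i'

Answer:  rock  pink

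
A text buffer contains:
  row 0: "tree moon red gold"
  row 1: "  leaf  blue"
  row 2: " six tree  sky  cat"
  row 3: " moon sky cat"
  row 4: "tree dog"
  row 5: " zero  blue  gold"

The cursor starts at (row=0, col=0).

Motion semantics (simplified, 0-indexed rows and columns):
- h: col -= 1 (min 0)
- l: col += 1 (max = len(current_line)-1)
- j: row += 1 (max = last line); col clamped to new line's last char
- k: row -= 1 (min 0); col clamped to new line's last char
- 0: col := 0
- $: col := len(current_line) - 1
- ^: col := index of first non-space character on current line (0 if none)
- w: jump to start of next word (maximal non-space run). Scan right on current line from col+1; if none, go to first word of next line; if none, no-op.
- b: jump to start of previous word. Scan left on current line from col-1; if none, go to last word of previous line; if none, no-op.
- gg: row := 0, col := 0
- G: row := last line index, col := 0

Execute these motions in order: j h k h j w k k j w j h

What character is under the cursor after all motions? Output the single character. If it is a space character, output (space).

After 1 (j): row=1 col=0 char='_'
After 2 (h): row=1 col=0 char='_'
After 3 (k): row=0 col=0 char='t'
After 4 (h): row=0 col=0 char='t'
After 5 (j): row=1 col=0 char='_'
After 6 (w): row=1 col=2 char='l'
After 7 (k): row=0 col=2 char='e'
After 8 (k): row=0 col=2 char='e'
After 9 (j): row=1 col=2 char='l'
After 10 (w): row=1 col=8 char='b'
After 11 (j): row=2 col=8 char='e'
After 12 (h): row=2 col=7 char='e'

Answer: e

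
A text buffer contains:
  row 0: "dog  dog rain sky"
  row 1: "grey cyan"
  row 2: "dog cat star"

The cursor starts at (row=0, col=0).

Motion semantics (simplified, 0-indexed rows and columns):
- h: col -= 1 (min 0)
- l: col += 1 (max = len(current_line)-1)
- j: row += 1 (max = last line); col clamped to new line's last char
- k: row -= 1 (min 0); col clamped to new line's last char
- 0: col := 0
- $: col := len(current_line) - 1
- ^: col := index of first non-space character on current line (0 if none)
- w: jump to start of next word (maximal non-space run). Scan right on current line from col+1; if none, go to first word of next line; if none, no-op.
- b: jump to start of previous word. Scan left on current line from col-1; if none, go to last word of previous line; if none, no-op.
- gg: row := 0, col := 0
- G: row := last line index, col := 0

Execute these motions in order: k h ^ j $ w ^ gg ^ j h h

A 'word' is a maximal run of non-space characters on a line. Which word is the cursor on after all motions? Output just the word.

After 1 (k): row=0 col=0 char='d'
After 2 (h): row=0 col=0 char='d'
After 3 (^): row=0 col=0 char='d'
After 4 (j): row=1 col=0 char='g'
After 5 ($): row=1 col=8 char='n'
After 6 (w): row=2 col=0 char='d'
After 7 (^): row=2 col=0 char='d'
After 8 (gg): row=0 col=0 char='d'
After 9 (^): row=0 col=0 char='d'
After 10 (j): row=1 col=0 char='g'
After 11 (h): row=1 col=0 char='g'
After 12 (h): row=1 col=0 char='g'

Answer: grey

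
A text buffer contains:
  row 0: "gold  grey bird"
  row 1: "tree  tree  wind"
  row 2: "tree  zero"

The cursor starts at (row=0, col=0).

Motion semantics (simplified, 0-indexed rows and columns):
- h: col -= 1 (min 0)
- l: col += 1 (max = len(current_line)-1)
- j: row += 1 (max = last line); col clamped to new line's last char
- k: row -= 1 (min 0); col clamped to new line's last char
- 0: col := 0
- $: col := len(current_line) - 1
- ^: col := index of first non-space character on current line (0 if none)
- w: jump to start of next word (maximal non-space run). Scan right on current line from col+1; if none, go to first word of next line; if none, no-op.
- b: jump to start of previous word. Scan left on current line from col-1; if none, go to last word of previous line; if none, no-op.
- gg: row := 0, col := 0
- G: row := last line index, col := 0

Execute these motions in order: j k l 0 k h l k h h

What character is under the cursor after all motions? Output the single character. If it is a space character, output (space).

Answer: g

Derivation:
After 1 (j): row=1 col=0 char='t'
After 2 (k): row=0 col=0 char='g'
After 3 (l): row=0 col=1 char='o'
After 4 (0): row=0 col=0 char='g'
After 5 (k): row=0 col=0 char='g'
After 6 (h): row=0 col=0 char='g'
After 7 (l): row=0 col=1 char='o'
After 8 (k): row=0 col=1 char='o'
After 9 (h): row=0 col=0 char='g'
After 10 (h): row=0 col=0 char='g'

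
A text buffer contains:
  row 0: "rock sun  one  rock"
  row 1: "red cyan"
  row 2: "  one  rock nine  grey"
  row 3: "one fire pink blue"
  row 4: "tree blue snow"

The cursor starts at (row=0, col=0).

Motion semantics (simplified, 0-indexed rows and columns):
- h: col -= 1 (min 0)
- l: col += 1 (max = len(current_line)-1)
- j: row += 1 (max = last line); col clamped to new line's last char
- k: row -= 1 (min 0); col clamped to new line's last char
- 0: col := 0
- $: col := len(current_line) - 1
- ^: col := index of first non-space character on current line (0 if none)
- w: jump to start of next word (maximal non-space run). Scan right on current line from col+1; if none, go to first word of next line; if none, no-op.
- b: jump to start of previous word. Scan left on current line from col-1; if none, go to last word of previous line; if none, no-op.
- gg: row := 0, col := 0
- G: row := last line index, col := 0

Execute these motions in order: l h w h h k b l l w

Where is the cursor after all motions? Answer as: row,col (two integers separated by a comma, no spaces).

Answer: 0,5

Derivation:
After 1 (l): row=0 col=1 char='o'
After 2 (h): row=0 col=0 char='r'
After 3 (w): row=0 col=5 char='s'
After 4 (h): row=0 col=4 char='_'
After 5 (h): row=0 col=3 char='k'
After 6 (k): row=0 col=3 char='k'
After 7 (b): row=0 col=0 char='r'
After 8 (l): row=0 col=1 char='o'
After 9 (l): row=0 col=2 char='c'
After 10 (w): row=0 col=5 char='s'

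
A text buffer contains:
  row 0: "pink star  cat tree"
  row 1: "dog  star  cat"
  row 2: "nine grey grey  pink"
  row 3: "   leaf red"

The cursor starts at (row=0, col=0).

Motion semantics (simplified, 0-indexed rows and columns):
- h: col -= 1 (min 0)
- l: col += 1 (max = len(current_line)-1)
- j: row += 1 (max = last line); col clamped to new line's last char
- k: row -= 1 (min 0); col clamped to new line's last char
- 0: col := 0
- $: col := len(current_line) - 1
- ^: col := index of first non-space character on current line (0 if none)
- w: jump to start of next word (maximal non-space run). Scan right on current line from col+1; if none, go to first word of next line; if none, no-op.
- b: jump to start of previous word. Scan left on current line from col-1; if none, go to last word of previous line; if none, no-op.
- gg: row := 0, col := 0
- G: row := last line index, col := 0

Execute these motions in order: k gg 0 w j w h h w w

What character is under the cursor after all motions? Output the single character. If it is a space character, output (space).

Answer: n

Derivation:
After 1 (k): row=0 col=0 char='p'
After 2 (gg): row=0 col=0 char='p'
After 3 (0): row=0 col=0 char='p'
After 4 (w): row=0 col=5 char='s'
After 5 (j): row=1 col=5 char='s'
After 6 (w): row=1 col=11 char='c'
After 7 (h): row=1 col=10 char='_'
After 8 (h): row=1 col=9 char='_'
After 9 (w): row=1 col=11 char='c'
After 10 (w): row=2 col=0 char='n'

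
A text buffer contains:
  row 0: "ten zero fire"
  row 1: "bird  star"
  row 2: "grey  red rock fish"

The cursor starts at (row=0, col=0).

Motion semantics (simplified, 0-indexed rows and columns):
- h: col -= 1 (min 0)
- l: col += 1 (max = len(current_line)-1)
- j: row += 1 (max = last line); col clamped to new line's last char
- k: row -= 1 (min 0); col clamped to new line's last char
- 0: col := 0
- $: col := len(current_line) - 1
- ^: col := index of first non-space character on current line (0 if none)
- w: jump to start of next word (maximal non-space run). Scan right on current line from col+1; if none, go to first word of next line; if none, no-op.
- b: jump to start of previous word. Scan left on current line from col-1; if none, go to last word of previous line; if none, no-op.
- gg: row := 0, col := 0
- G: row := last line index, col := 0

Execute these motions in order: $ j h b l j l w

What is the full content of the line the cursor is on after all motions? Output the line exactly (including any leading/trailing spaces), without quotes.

Answer: grey  red rock fish

Derivation:
After 1 ($): row=0 col=12 char='e'
After 2 (j): row=1 col=9 char='r'
After 3 (h): row=1 col=8 char='a'
After 4 (b): row=1 col=6 char='s'
After 5 (l): row=1 col=7 char='t'
After 6 (j): row=2 col=7 char='e'
After 7 (l): row=2 col=8 char='d'
After 8 (w): row=2 col=10 char='r'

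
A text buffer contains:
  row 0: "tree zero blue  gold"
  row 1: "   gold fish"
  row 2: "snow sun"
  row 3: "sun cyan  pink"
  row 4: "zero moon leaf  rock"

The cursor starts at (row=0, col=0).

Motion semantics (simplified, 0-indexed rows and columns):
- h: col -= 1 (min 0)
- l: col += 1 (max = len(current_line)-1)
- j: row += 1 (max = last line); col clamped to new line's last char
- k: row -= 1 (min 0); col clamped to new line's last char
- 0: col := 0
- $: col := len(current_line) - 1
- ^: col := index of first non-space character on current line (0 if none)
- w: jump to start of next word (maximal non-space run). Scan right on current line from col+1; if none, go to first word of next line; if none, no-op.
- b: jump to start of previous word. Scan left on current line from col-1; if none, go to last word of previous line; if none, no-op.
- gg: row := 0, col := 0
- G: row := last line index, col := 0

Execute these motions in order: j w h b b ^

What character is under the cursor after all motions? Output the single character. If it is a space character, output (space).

After 1 (j): row=1 col=0 char='_'
After 2 (w): row=1 col=3 char='g'
After 3 (h): row=1 col=2 char='_'
After 4 (b): row=0 col=16 char='g'
After 5 (b): row=0 col=10 char='b'
After 6 (^): row=0 col=0 char='t'

Answer: t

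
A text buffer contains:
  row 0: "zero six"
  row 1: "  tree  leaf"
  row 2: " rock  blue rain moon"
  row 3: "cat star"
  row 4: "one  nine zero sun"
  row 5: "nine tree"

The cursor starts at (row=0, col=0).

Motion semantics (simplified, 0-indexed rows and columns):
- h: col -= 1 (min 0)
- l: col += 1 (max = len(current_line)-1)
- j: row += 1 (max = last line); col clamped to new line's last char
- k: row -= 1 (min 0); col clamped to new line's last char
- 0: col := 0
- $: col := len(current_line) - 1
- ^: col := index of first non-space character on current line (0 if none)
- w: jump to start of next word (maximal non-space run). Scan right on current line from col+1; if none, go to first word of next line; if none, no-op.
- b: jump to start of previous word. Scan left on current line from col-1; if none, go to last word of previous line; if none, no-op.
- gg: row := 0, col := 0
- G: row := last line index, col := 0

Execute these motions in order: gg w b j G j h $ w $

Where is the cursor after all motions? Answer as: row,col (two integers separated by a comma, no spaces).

After 1 (gg): row=0 col=0 char='z'
After 2 (w): row=0 col=5 char='s'
After 3 (b): row=0 col=0 char='z'
After 4 (j): row=1 col=0 char='_'
After 5 (G): row=5 col=0 char='n'
After 6 (j): row=5 col=0 char='n'
After 7 (h): row=5 col=0 char='n'
After 8 ($): row=5 col=8 char='e'
After 9 (w): row=5 col=8 char='e'
After 10 ($): row=5 col=8 char='e'

Answer: 5,8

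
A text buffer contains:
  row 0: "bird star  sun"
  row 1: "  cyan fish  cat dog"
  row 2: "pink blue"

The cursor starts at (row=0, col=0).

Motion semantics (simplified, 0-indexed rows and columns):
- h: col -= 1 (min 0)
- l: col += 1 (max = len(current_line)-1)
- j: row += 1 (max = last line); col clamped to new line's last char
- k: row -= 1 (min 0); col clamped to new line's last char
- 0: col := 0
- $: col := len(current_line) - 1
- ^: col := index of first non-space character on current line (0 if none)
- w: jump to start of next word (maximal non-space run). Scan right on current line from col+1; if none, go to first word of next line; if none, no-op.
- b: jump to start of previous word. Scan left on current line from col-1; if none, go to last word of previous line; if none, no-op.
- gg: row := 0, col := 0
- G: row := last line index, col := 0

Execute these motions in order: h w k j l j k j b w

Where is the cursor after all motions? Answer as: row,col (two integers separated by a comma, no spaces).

Answer: 2,5

Derivation:
After 1 (h): row=0 col=0 char='b'
After 2 (w): row=0 col=5 char='s'
After 3 (k): row=0 col=5 char='s'
After 4 (j): row=1 col=5 char='n'
After 5 (l): row=1 col=6 char='_'
After 6 (j): row=2 col=6 char='l'
After 7 (k): row=1 col=6 char='_'
After 8 (j): row=2 col=6 char='l'
After 9 (b): row=2 col=5 char='b'
After 10 (w): row=2 col=5 char='b'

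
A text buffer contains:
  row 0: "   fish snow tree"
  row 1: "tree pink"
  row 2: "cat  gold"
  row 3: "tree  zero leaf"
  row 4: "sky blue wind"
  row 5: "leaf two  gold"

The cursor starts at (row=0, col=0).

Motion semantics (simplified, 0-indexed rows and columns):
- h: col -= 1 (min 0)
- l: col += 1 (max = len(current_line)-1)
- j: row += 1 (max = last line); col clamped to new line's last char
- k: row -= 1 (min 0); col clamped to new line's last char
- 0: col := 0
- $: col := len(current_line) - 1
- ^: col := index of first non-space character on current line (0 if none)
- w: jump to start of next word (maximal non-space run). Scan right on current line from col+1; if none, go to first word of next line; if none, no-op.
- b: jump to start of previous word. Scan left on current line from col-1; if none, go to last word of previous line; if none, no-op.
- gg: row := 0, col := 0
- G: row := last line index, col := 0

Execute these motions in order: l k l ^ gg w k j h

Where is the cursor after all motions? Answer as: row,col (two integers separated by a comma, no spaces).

After 1 (l): row=0 col=1 char='_'
After 2 (k): row=0 col=1 char='_'
After 3 (l): row=0 col=2 char='_'
After 4 (^): row=0 col=3 char='f'
After 5 (gg): row=0 col=0 char='_'
After 6 (w): row=0 col=3 char='f'
After 7 (k): row=0 col=3 char='f'
After 8 (j): row=1 col=3 char='e'
After 9 (h): row=1 col=2 char='e'

Answer: 1,2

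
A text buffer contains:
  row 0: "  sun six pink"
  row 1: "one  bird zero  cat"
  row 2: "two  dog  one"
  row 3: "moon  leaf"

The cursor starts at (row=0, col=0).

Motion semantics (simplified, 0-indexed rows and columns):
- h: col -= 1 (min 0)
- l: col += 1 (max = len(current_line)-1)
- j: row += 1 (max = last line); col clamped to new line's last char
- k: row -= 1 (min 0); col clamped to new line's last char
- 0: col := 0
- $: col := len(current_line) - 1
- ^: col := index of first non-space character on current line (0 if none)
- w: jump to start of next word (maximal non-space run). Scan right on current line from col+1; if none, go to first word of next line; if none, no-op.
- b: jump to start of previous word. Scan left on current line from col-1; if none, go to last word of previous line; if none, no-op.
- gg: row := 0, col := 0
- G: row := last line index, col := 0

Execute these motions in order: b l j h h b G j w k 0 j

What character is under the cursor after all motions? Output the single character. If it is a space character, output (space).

After 1 (b): row=0 col=0 char='_'
After 2 (l): row=0 col=1 char='_'
After 3 (j): row=1 col=1 char='n'
After 4 (h): row=1 col=0 char='o'
After 5 (h): row=1 col=0 char='o'
After 6 (b): row=0 col=10 char='p'
After 7 (G): row=3 col=0 char='m'
After 8 (j): row=3 col=0 char='m'
After 9 (w): row=3 col=6 char='l'
After 10 (k): row=2 col=6 char='o'
After 11 (0): row=2 col=0 char='t'
After 12 (j): row=3 col=0 char='m'

Answer: m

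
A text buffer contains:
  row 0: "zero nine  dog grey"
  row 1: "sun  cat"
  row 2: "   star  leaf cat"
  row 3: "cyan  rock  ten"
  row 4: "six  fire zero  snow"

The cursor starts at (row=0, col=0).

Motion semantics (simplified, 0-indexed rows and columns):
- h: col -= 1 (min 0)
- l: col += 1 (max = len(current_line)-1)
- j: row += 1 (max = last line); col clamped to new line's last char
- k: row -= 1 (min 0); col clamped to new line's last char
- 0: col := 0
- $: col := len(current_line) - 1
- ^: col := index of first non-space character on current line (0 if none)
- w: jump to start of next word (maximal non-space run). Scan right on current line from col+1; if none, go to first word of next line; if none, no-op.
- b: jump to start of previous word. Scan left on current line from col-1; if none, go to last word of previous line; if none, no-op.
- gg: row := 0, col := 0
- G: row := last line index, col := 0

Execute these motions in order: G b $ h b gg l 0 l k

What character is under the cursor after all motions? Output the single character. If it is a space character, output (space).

After 1 (G): row=4 col=0 char='s'
After 2 (b): row=3 col=12 char='t'
After 3 ($): row=3 col=14 char='n'
After 4 (h): row=3 col=13 char='e'
After 5 (b): row=3 col=12 char='t'
After 6 (gg): row=0 col=0 char='z'
After 7 (l): row=0 col=1 char='e'
After 8 (0): row=0 col=0 char='z'
After 9 (l): row=0 col=1 char='e'
After 10 (k): row=0 col=1 char='e'

Answer: e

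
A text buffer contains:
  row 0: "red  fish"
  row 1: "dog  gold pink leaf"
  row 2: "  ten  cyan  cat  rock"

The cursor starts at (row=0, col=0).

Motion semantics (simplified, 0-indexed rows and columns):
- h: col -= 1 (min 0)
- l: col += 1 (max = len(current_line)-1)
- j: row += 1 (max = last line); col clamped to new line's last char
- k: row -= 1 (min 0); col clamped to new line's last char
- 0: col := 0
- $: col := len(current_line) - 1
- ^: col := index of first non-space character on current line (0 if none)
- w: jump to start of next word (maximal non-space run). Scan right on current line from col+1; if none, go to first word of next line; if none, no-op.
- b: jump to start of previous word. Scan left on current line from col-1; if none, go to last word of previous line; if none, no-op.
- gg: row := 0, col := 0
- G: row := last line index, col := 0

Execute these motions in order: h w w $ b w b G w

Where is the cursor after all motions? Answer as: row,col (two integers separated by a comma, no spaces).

Answer: 2,2

Derivation:
After 1 (h): row=0 col=0 char='r'
After 2 (w): row=0 col=5 char='f'
After 3 (w): row=1 col=0 char='d'
After 4 ($): row=1 col=18 char='f'
After 5 (b): row=1 col=15 char='l'
After 6 (w): row=2 col=2 char='t'
After 7 (b): row=1 col=15 char='l'
After 8 (G): row=2 col=0 char='_'
After 9 (w): row=2 col=2 char='t'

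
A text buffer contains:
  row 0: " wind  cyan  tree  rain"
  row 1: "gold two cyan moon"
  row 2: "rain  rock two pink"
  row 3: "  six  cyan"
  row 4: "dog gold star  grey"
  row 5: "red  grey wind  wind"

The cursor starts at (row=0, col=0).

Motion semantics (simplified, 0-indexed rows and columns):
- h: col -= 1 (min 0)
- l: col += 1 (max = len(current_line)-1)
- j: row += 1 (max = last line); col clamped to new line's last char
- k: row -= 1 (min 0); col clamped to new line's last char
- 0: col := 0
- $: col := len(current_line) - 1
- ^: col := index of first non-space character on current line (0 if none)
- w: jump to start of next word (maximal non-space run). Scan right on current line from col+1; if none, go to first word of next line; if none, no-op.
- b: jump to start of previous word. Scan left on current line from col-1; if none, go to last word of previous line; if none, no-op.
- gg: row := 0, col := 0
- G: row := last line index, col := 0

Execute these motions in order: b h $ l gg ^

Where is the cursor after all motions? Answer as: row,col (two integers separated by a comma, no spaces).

After 1 (b): row=0 col=0 char='_'
After 2 (h): row=0 col=0 char='_'
After 3 ($): row=0 col=22 char='n'
After 4 (l): row=0 col=22 char='n'
After 5 (gg): row=0 col=0 char='_'
After 6 (^): row=0 col=1 char='w'

Answer: 0,1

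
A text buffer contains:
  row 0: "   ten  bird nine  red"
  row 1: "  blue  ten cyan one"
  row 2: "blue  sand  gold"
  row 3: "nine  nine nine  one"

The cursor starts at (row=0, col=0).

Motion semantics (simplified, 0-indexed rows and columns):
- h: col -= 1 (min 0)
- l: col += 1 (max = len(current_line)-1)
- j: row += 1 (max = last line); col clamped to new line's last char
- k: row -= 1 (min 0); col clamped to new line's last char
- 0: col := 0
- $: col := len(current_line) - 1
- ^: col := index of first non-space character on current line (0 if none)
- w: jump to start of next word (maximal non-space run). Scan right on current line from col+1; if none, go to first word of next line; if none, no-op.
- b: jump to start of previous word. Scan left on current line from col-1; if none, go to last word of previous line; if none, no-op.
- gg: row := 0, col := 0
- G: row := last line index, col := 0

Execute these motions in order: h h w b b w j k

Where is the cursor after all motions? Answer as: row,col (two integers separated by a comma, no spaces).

After 1 (h): row=0 col=0 char='_'
After 2 (h): row=0 col=0 char='_'
After 3 (w): row=0 col=3 char='t'
After 4 (b): row=0 col=3 char='t'
After 5 (b): row=0 col=3 char='t'
After 6 (w): row=0 col=8 char='b'
After 7 (j): row=1 col=8 char='t'
After 8 (k): row=0 col=8 char='b'

Answer: 0,8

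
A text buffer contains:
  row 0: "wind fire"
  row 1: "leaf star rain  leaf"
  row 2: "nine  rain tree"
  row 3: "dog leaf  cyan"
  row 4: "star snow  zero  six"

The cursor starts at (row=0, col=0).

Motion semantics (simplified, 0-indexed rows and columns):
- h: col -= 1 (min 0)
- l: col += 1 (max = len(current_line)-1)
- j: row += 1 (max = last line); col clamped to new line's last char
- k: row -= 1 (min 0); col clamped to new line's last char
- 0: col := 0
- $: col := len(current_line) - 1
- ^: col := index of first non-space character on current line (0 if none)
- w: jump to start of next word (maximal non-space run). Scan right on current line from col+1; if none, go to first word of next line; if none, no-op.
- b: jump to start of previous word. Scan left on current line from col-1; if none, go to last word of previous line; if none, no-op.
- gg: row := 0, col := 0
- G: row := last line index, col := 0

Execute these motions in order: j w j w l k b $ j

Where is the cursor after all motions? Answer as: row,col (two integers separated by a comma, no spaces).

After 1 (j): row=1 col=0 char='l'
After 2 (w): row=1 col=5 char='s'
After 3 (j): row=2 col=5 char='_'
After 4 (w): row=2 col=6 char='r'
After 5 (l): row=2 col=7 char='a'
After 6 (k): row=1 col=7 char='a'
After 7 (b): row=1 col=5 char='s'
After 8 ($): row=1 col=19 char='f'
After 9 (j): row=2 col=14 char='e'

Answer: 2,14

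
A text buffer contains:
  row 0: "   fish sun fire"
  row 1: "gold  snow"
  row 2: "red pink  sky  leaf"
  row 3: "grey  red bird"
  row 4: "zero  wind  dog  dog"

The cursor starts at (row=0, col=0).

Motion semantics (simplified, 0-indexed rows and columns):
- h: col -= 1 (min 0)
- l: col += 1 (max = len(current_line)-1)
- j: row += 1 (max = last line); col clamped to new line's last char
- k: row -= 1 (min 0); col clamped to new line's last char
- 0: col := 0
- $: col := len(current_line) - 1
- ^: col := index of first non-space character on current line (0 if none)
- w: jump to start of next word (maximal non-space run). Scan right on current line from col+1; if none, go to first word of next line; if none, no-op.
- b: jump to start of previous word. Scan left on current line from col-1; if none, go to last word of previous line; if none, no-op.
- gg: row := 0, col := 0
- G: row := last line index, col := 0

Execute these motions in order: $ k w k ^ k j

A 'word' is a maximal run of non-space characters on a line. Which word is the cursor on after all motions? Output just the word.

After 1 ($): row=0 col=15 char='e'
After 2 (k): row=0 col=15 char='e'
After 3 (w): row=1 col=0 char='g'
After 4 (k): row=0 col=0 char='_'
After 5 (^): row=0 col=3 char='f'
After 6 (k): row=0 col=3 char='f'
After 7 (j): row=1 col=3 char='d'

Answer: gold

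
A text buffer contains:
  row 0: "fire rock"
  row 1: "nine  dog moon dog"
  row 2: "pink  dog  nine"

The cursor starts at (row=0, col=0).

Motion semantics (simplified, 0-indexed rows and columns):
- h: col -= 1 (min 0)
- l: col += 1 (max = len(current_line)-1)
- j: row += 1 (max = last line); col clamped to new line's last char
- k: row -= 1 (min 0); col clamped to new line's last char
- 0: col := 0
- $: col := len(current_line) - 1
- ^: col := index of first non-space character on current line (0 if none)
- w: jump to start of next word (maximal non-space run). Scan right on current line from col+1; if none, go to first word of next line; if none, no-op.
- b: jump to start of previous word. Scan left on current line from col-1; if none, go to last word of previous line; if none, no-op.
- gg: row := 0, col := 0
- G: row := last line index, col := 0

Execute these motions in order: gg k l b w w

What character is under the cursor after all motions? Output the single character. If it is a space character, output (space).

After 1 (gg): row=0 col=0 char='f'
After 2 (k): row=0 col=0 char='f'
After 3 (l): row=0 col=1 char='i'
After 4 (b): row=0 col=0 char='f'
After 5 (w): row=0 col=5 char='r'
After 6 (w): row=1 col=0 char='n'

Answer: n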